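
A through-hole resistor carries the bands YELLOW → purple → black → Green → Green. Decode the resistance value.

Yellow → 4 (first significant figure)
Violet → 7 (second significant figure)
Black → 0 (third significant figure)
Green → ×10^5 multiplier
470 × 100000 = 47000000 Ω

47000000 Ω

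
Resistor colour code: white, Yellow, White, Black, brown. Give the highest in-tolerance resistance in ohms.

White → 9 (first significant figure)
Yellow → 4 (second significant figure)
White → 9 (third significant figure)
Black → ×1 multiplier
Brown → ±1% tolerance
949 × 1 = 949 Ω
Highest = 949 × (1 + 1/100) = 958.49 Ω.

958.49 Ω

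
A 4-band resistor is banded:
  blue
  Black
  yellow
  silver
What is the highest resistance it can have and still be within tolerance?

Blue → 6 (first significant figure)
Black → 0 (second significant figure)
Yellow → ×10^4 multiplier
Silver → ±10% tolerance
60 × 10000 = 600000 Ω
Highest = 600000 × (1 + 10/100) = 660000 Ω.

660000 Ω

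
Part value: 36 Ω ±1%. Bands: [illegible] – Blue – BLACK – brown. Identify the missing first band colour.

36 Ω = 36 × 10^0.
The first band gives digit 3 of the significand, and 3 is orange.

orange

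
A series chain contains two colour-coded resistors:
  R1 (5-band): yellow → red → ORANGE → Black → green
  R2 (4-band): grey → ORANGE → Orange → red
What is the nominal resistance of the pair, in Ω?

83423 Ω

R1: yellow, red, orange → 423; black ×1 → 423 Ω.
R2: grey, orange → 83; orange ×10^3 → 83000 Ω.
Series: 423 + 83000 = 83423 Ω.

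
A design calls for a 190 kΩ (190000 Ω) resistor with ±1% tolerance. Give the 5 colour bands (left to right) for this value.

190000 Ω = 190 × 10^3.
1 → brown
9 → white
0 → black
Multiplier 10^3 → orange.
±1% tolerance → brown.

brown, white, black, orange, brown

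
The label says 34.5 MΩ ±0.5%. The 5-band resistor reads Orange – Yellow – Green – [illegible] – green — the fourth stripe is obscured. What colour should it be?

green

34500000 Ω = 345 × 10^5.
The fourth band is the multiplier, 10^5, which is green.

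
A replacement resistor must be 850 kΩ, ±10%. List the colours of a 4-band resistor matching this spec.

850000 Ω = 85 × 10^4.
8 → grey
5 → green
Multiplier 10^4 → yellow.
±10% tolerance → silver.

grey, green, yellow, silver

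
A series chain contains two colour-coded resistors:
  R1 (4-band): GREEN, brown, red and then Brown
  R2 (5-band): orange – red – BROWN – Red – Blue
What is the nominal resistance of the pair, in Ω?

37200 Ω

R1: green, brown → 51; red ×10^2 → 5100 Ω.
R2: orange, red, brown → 321; red ×10^2 → 32100 Ω.
Series: 5100 + 32100 = 37200 Ω.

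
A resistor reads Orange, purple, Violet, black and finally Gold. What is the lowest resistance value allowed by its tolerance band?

Orange → 3 (first significant figure)
Violet → 7 (second significant figure)
Violet → 7 (third significant figure)
Black → ×1 multiplier
Gold → ±5% tolerance
377 × 1 = 377 Ω
Lowest = 377 × (1 − 5/100) = 358.15 Ω.

358.15 Ω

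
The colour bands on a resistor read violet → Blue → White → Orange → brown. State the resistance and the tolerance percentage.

769000 Ω ±1%

Violet → 7 (first significant figure)
Blue → 6 (second significant figure)
White → 9 (third significant figure)
Orange → ×10^3 multiplier
Brown → ±1% tolerance
769 × 1000 = 769000 Ω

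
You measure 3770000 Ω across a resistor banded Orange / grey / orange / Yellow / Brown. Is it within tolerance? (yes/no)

no

Orange → 3 (first significant figure)
Grey → 8 (second significant figure)
Orange → 3 (third significant figure)
Yellow → ×10^4 multiplier
Brown → ±1% tolerance
383 × 10000 = 3830000 Ω
Allowed range: 3791700 Ω to 3868300 Ω.
3770000 Ω lies outside that range.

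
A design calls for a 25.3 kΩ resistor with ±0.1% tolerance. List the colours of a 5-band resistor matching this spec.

red, green, orange, red, violet

25300 Ω = 253 × 10^2.
2 → red
5 → green
3 → orange
Multiplier 10^2 → red.
±0.1% tolerance → violet.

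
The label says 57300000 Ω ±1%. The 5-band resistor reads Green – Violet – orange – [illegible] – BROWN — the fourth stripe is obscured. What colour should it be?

57300000 Ω = 573 × 10^5.
The fourth band is the multiplier, 10^5, which is green.

green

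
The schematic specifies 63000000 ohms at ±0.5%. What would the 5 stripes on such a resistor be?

63000000 Ω = 630 × 10^5.
6 → blue
3 → orange
0 → black
Multiplier 10^5 → green.
±0.5% tolerance → green.

blue, orange, black, green, green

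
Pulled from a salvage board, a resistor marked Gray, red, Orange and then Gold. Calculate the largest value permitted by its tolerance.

Grey → 8 (first significant figure)
Red → 2 (second significant figure)
Orange → ×10^3 multiplier
Gold → ±5% tolerance
82 × 1000 = 82000 Ω
Largest = 82000 × (1 + 5/100) = 86100 Ω.

86100 Ω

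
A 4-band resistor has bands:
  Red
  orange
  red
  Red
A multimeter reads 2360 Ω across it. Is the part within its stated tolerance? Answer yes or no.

no

Red → 2 (first significant figure)
Orange → 3 (second significant figure)
Red → ×10^2 multiplier
Red → ±2% tolerance
23 × 100 = 2300 Ω
Allowed range: 2254 Ω to 2346 Ω.
2360 Ω lies outside that range.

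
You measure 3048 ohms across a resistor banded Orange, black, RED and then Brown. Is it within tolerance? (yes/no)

Orange → 3 (first significant figure)
Black → 0 (second significant figure)
Red → ×10^2 multiplier
Brown → ±1% tolerance
30 × 100 = 3000 Ω
Allowed range: 2970 Ω to 3030 Ω.
3048 ohms lies outside that range.

no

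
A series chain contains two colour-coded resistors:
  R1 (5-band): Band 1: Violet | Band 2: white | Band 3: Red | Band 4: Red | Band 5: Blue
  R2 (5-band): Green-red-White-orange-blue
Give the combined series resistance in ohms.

608200 Ω

R1: violet, white, red → 792; red ×10^2 → 79200 Ω.
R2: green, red, white → 529; orange ×10^3 → 529000 Ω.
Series: 79200 + 529000 = 608200 Ω.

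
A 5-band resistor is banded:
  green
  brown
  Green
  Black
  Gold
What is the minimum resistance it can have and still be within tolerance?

Green → 5 (first significant figure)
Brown → 1 (second significant figure)
Green → 5 (third significant figure)
Black → ×1 multiplier
Gold → ±5% tolerance
515 × 1 = 515 Ω
Minimum = 515 × (1 − 5/100) = 489.25 Ω.

489.25 Ω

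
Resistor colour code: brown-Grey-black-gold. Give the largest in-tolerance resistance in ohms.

Brown → 1 (first significant figure)
Grey → 8 (second significant figure)
Black → ×1 multiplier
Gold → ±5% tolerance
18 × 1 = 18 Ω
Largest = 18 × (1 + 5/100) = 18.9 Ω.

18.9 Ω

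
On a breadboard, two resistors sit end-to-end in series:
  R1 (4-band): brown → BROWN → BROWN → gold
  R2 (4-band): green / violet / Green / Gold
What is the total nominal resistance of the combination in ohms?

5700110 Ω

R1: brown, brown → 11; brown ×10 → 110 Ω.
R2: green, violet → 57; green ×10^5 → 5700000 Ω.
Series: 110 + 5700000 = 5700110 Ω.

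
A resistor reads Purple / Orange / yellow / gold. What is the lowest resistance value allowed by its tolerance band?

Violet → 7 (first significant figure)
Orange → 3 (second significant figure)
Yellow → ×10^4 multiplier
Gold → ±5% tolerance
73 × 10000 = 730000 Ω
Lowest = 730000 × (1 − 5/100) = 693500 Ω.

693500 Ω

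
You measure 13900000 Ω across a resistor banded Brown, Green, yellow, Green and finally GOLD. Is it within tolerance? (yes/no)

no

Brown → 1 (first significant figure)
Green → 5 (second significant figure)
Yellow → 4 (third significant figure)
Green → ×10^5 multiplier
Gold → ±5% tolerance
154 × 100000 = 15400000 Ω
Allowed range: 14630000 Ω to 16170000 Ω.
13900000 Ω lies outside that range.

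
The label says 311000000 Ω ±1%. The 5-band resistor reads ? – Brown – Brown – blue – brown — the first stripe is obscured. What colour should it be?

311000000 Ω = 311 × 10^6.
The first band gives digit 3 of the significand, and 3 is orange.

orange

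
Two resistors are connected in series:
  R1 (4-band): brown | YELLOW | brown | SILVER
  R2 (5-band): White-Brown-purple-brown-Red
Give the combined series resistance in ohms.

R1: brown, yellow → 14; brown ×10 → 140 Ω.
R2: white, brown, violet → 917; brown ×10 → 9170 Ω.
Series: 140 + 9170 = 9310 Ω.

9310 Ω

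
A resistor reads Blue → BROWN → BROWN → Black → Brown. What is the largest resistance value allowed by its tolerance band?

Blue → 6 (first significant figure)
Brown → 1 (second significant figure)
Brown → 1 (third significant figure)
Black → ×1 multiplier
Brown → ±1% tolerance
611 × 1 = 611 Ω
Largest = 611 × (1 + 1/100) = 617.11 Ω.

617.11 Ω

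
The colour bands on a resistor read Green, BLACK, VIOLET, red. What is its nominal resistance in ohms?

500000000 Ω

Green → 5 (first significant figure)
Black → 0 (second significant figure)
Violet → ×10^7 multiplier
50 × 10000000 = 500000000 Ω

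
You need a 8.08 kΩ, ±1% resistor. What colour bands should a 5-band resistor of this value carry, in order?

8080 Ω = 808 × 10^1.
8 → grey
0 → black
8 → grey
Multiplier 10^1 → brown.
±1% tolerance → brown.

grey, black, grey, brown, brown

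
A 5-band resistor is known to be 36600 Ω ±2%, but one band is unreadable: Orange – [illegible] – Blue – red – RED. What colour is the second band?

36600 Ω = 366 × 10^2.
The second band gives digit 6 of the significand, and 6 is blue.

blue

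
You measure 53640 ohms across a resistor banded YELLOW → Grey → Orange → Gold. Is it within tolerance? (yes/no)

Yellow → 4 (first significant figure)
Grey → 8 (second significant figure)
Orange → ×10^3 multiplier
Gold → ±5% tolerance
48 × 1000 = 48000 Ω
Allowed range: 45600 Ω to 50400 Ω.
53640 ohms lies outside that range.

no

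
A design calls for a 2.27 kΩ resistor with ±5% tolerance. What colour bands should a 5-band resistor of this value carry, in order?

2270 Ω = 227 × 10^1.
2 → red
2 → red
7 → violet
Multiplier 10^1 → brown.
±5% tolerance → gold.

red, red, violet, brown, gold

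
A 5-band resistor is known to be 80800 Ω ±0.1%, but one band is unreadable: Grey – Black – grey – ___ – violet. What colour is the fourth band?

80800 Ω = 808 × 10^2.
The fourth band is the multiplier, 10^2, which is red.

red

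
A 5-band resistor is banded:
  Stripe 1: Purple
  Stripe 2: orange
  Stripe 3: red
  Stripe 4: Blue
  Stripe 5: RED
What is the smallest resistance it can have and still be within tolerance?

717360000 Ω

Violet → 7 (first significant figure)
Orange → 3 (second significant figure)
Red → 2 (third significant figure)
Blue → ×10^6 multiplier
Red → ±2% tolerance
732 × 1000000 = 732000000 Ω
Smallest = 732000000 × (1 − 2/100) = 717360000 Ω.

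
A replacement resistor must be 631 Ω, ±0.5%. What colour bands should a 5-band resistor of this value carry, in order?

blue, orange, brown, black, green

631 Ω = 631 × 10^0.
6 → blue
3 → orange
1 → brown
Multiplier 10^0 → black.
±0.5% tolerance → green.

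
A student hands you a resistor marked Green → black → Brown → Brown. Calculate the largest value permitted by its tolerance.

505 Ω

Green → 5 (first significant figure)
Black → 0 (second significant figure)
Brown → ×10 multiplier
Brown → ±1% tolerance
50 × 10 = 500 Ω
Largest = 500 × (1 + 1/100) = 505 Ω.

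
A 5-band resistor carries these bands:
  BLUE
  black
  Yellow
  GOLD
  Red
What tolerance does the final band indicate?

The last band, red, is the tolerance band.
Red corresponds to ±2%.

±2%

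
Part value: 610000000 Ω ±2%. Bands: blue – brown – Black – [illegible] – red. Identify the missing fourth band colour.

blue

610000000 Ω = 610 × 10^6.
The fourth band is the multiplier, 10^6, which is blue.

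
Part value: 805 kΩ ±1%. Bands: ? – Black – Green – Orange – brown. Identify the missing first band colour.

805000 Ω = 805 × 10^3.
The first band gives digit 8 of the significand, and 8 is grey.

grey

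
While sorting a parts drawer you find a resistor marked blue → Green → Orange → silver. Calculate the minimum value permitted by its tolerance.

Blue → 6 (first significant figure)
Green → 5 (second significant figure)
Orange → ×10^3 multiplier
Silver → ±10% tolerance
65 × 1000 = 65000 Ω
Minimum = 65000 × (1 − 10/100) = 58500 Ω.

58500 Ω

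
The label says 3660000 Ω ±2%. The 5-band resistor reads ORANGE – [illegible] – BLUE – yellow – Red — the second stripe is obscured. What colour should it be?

blue

3660000 Ω = 366 × 10^4.
The second band gives digit 6 of the significand, and 6 is blue.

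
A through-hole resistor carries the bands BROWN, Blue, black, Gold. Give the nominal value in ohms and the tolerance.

Brown → 1 (first significant figure)
Blue → 6 (second significant figure)
Black → ×1 multiplier
Gold → ±5% tolerance
16 × 1 = 16 Ω

16 Ω ±5%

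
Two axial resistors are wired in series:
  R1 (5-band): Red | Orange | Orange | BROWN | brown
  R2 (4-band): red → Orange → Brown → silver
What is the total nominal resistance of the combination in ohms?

R1: red, orange, orange → 233; brown ×10 → 2330 Ω.
R2: red, orange → 23; brown ×10 → 230 Ω.
Series: 2330 + 230 = 2560 Ω.

2560 Ω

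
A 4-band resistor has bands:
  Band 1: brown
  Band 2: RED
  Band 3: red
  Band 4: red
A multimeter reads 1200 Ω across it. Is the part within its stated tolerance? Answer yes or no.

Brown → 1 (first significant figure)
Red → 2 (second significant figure)
Red → ×10^2 multiplier
Red → ±2% tolerance
12 × 100 = 1200 Ω
Allowed range: 1176 Ω to 1224 Ω.
1200 Ω lies inside that range.

yes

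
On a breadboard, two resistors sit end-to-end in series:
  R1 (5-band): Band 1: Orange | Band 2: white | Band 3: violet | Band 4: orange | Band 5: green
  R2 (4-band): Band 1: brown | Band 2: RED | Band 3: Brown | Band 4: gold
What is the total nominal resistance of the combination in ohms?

R1: orange, white, violet → 397; orange ×10^3 → 397000 Ω.
R2: brown, red → 12; brown ×10 → 120 Ω.
Series: 397000 + 120 = 397120 Ω.

397120 Ω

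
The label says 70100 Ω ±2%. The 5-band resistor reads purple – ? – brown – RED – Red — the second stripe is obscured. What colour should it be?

black

70100 Ω = 701 × 10^2.
The second band gives digit 0 of the significand, and 0 is black.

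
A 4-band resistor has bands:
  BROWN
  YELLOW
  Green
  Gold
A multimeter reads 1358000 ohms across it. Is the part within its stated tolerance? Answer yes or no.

yes

Brown → 1 (first significant figure)
Yellow → 4 (second significant figure)
Green → ×10^5 multiplier
Gold → ±5% tolerance
14 × 100000 = 1400000 Ω
Allowed range: 1330000 Ω to 1470000 Ω.
1358000 ohms lies inside that range.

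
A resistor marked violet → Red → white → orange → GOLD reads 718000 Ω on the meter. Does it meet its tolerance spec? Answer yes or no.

yes

Violet → 7 (first significant figure)
Red → 2 (second significant figure)
White → 9 (third significant figure)
Orange → ×10^3 multiplier
Gold → ±5% tolerance
729 × 1000 = 729000 Ω
Allowed range: 692550 Ω to 765450 Ω.
718000 Ω lies inside that range.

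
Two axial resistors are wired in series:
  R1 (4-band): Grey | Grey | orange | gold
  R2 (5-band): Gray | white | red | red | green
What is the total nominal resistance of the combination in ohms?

177200 Ω

R1: grey, grey → 88; orange ×10^3 → 88000 Ω.
R2: grey, white, red → 892; red ×10^2 → 89200 Ω.
Series: 88000 + 89200 = 177200 Ω.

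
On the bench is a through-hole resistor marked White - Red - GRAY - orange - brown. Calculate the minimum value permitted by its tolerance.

918720 Ω

White → 9 (first significant figure)
Red → 2 (second significant figure)
Grey → 8 (third significant figure)
Orange → ×10^3 multiplier
Brown → ±1% tolerance
928 × 1000 = 928000 Ω
Minimum = 928000 × (1 − 1/100) = 918720 Ω.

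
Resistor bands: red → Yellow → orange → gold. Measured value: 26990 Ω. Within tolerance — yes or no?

no

Red → 2 (first significant figure)
Yellow → 4 (second significant figure)
Orange → ×10^3 multiplier
Gold → ±5% tolerance
24 × 1000 = 24000 Ω
Allowed range: 22800 Ω to 25200 Ω.
26990 Ω lies outside that range.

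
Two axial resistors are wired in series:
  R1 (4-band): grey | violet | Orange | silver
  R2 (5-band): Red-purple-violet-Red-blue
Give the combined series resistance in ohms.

114700 Ω

R1: grey, violet → 87; orange ×10^3 → 87000 Ω.
R2: red, violet, violet → 277; red ×10^2 → 27700 Ω.
Series: 87000 + 27700 = 114700 Ω.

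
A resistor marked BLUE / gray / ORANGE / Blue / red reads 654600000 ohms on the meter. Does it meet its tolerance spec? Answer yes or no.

no

Blue → 6 (first significant figure)
Grey → 8 (second significant figure)
Orange → 3 (third significant figure)
Blue → ×10^6 multiplier
Red → ±2% tolerance
683 × 1000000 = 683000000 Ω
Allowed range: 669340000 Ω to 696660000 Ω.
654600000 ohms lies outside that range.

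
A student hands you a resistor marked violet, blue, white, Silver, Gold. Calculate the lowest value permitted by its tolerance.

Violet → 7 (first significant figure)
Blue → 6 (second significant figure)
White → 9 (third significant figure)
Silver → ×0.01 multiplier
Gold → ±5% tolerance
769 × 0.01 = 7.69 Ω
Lowest = 7.69 × (1 − 5/100) = 7.3055 Ω.

7.3055 Ω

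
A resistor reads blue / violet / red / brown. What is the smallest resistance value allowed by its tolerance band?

Blue → 6 (first significant figure)
Violet → 7 (second significant figure)
Red → ×10^2 multiplier
Brown → ±1% tolerance
67 × 100 = 6700 Ω
Smallest = 6700 × (1 − 1/100) = 6633 Ω.

6633 Ω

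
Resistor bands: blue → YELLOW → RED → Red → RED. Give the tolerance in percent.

The last band, red, is the tolerance band.
Red corresponds to ±2%.

±2%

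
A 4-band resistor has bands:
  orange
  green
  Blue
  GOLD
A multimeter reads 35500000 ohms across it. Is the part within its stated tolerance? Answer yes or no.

Orange → 3 (first significant figure)
Green → 5 (second significant figure)
Blue → ×10^6 multiplier
Gold → ±5% tolerance
35 × 1000000 = 35000000 Ω
Allowed range: 33250000 Ω to 36750000 Ω.
35500000 ohms lies inside that range.

yes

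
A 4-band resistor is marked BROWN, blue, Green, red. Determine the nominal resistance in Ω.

1600000 Ω

Brown → 1 (first significant figure)
Blue → 6 (second significant figure)
Green → ×10^5 multiplier
16 × 100000 = 1600000 Ω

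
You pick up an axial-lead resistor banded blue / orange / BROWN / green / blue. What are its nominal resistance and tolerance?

Blue → 6 (first significant figure)
Orange → 3 (second significant figure)
Brown → 1 (third significant figure)
Green → ×10^5 multiplier
Blue → ±0.25% tolerance
631 × 100000 = 63100000 Ω

63100000 Ω ±0.25%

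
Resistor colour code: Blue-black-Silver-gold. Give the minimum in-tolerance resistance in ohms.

Blue → 6 (first significant figure)
Black → 0 (second significant figure)
Silver → ×0.01 multiplier
Gold → ±5% tolerance
60 × 0.01 = 0.6 Ω
Minimum = 0.6 × (1 − 5/100) = 0.57 Ω.

0.57 Ω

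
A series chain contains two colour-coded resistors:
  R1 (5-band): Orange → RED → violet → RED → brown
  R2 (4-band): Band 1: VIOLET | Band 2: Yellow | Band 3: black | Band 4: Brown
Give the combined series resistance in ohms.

32774 Ω

R1: orange, red, violet → 327; red ×10^2 → 32700 Ω.
R2: violet, yellow → 74; black ×1 → 74 Ω.
Series: 32700 + 74 = 32774 Ω.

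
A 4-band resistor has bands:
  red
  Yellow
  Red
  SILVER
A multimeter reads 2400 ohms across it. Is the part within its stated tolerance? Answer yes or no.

yes

Red → 2 (first significant figure)
Yellow → 4 (second significant figure)
Red → ×10^2 multiplier
Silver → ±10% tolerance
24 × 100 = 2400 Ω
Allowed range: 2160 Ω to 2640 Ω.
2400 ohms lies inside that range.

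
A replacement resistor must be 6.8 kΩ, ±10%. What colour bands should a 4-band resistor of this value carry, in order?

6800 Ω = 68 × 10^2.
6 → blue
8 → grey
Multiplier 10^2 → red.
±10% tolerance → silver.

blue, grey, red, silver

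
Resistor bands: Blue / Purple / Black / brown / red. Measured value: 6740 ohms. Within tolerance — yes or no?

yes

Blue → 6 (first significant figure)
Violet → 7 (second significant figure)
Black → 0 (third significant figure)
Brown → ×10 multiplier
Red → ±2% tolerance
670 × 10 = 6700 Ω
Allowed range: 6566 Ω to 6834 Ω.
6740 ohms lies inside that range.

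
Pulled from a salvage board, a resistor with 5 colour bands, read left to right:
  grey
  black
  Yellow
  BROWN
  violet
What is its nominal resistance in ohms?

Grey → 8 (first significant figure)
Black → 0 (second significant figure)
Yellow → 4 (third significant figure)
Brown → ×10 multiplier
804 × 10 = 8040 Ω

8040 Ω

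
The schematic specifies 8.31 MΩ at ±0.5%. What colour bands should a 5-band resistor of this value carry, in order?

8310000 Ω = 831 × 10^4.
8 → grey
3 → orange
1 → brown
Multiplier 10^4 → yellow.
±0.5% tolerance → green.

grey, orange, brown, yellow, green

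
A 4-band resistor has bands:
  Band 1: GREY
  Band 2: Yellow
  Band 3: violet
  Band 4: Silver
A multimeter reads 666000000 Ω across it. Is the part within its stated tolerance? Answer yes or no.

no

Grey → 8 (first significant figure)
Yellow → 4 (second significant figure)
Violet → ×10^7 multiplier
Silver → ±10% tolerance
84 × 10000000 = 840000000 Ω
Allowed range: 756000000 Ω to 924000000 Ω.
666000000 Ω lies outside that range.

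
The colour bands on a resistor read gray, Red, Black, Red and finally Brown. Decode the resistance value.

82000 Ω

Grey → 8 (first significant figure)
Red → 2 (second significant figure)
Black → 0 (third significant figure)
Red → ×10^2 multiplier
820 × 100 = 82000 Ω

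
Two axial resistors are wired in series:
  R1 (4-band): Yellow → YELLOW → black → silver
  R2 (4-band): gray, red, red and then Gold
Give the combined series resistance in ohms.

R1: yellow, yellow → 44; black ×1 → 44 Ω.
R2: grey, red → 82; red ×10^2 → 8200 Ω.
Series: 44 + 8200 = 8244 Ω.

8244 Ω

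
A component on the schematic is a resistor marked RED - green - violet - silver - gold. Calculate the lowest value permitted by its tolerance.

2.4415 Ω

Red → 2 (first significant figure)
Green → 5 (second significant figure)
Violet → 7 (third significant figure)
Silver → ×0.01 multiplier
Gold → ±5% tolerance
257 × 0.01 = 2.57 Ω
Lowest = 2.57 × (1 − 5/100) = 2.4415 Ω.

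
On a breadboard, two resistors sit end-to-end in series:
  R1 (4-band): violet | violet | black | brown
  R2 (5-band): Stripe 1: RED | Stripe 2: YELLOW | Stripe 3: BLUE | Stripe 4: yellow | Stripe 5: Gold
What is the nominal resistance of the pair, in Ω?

2460077 Ω

R1: violet, violet → 77; black ×1 → 77 Ω.
R2: red, yellow, blue → 246; yellow ×10^4 → 2460000 Ω.
Series: 77 + 2460000 = 2460077 Ω.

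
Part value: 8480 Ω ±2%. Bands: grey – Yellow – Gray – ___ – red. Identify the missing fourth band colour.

8480 Ω = 848 × 10^1.
The fourth band is the multiplier, 10^1, which is brown.

brown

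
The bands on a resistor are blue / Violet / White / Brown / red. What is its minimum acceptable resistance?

Blue → 6 (first significant figure)
Violet → 7 (second significant figure)
White → 9 (third significant figure)
Brown → ×10 multiplier
Red → ±2% tolerance
679 × 10 = 6790 Ω
Minimum = 6790 × (1 − 2/100) = 6654.2 Ω.

6654.2 Ω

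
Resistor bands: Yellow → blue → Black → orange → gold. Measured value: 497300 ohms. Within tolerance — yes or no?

no

Yellow → 4 (first significant figure)
Blue → 6 (second significant figure)
Black → 0 (third significant figure)
Orange → ×10^3 multiplier
Gold → ±5% tolerance
460 × 1000 = 460000 Ω
Allowed range: 437000 Ω to 483000 Ω.
497300 ohms lies outside that range.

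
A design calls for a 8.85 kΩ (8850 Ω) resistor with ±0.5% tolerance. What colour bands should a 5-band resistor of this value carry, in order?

grey, grey, green, brown, green

8850 Ω = 885 × 10^1.
8 → grey
8 → grey
5 → green
Multiplier 10^1 → brown.
±0.5% tolerance → green.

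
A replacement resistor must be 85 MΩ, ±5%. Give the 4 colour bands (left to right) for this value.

grey, green, blue, gold

85000000 Ω = 85 × 10^6.
8 → grey
5 → green
Multiplier 10^6 → blue.
±5% tolerance → gold.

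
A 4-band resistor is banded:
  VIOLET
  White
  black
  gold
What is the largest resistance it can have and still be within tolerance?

82.95 Ω

Violet → 7 (first significant figure)
White → 9 (second significant figure)
Black → ×1 multiplier
Gold → ±5% tolerance
79 × 1 = 79 Ω
Largest = 79 × (1 + 5/100) = 82.95 Ω.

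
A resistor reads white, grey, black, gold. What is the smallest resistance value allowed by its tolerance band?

White → 9 (first significant figure)
Grey → 8 (second significant figure)
Black → ×1 multiplier
Gold → ±5% tolerance
98 × 1 = 98 Ω
Smallest = 98 × (1 − 5/100) = 93.1 Ω.

93.1 Ω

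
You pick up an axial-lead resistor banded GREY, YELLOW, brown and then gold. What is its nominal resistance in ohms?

Grey → 8 (first significant figure)
Yellow → 4 (second significant figure)
Brown → ×10 multiplier
84 × 10 = 840 Ω

840 Ω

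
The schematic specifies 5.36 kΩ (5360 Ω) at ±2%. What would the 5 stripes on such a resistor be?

green, orange, blue, brown, red

5360 Ω = 536 × 10^1.
5 → green
3 → orange
6 → blue
Multiplier 10^1 → brown.
±2% tolerance → red.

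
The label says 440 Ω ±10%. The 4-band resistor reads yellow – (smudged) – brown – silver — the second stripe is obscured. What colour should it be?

440 Ω = 44 × 10^1.
The second band gives digit 4 of the significand, and 4 is yellow.

yellow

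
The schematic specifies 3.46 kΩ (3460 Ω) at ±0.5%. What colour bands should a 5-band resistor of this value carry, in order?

3460 Ω = 346 × 10^1.
3 → orange
4 → yellow
6 → blue
Multiplier 10^1 → brown.
±0.5% tolerance → green.

orange, yellow, blue, brown, green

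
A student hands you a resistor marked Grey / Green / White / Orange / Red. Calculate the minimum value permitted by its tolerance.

Grey → 8 (first significant figure)
Green → 5 (second significant figure)
White → 9 (third significant figure)
Orange → ×10^3 multiplier
Red → ±2% tolerance
859 × 1000 = 859000 Ω
Minimum = 859000 × (1 − 2/100) = 841820 Ω.

841820 Ω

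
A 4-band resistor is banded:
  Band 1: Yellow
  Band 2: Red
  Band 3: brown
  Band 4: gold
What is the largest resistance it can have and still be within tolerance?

Yellow → 4 (first significant figure)
Red → 2 (second significant figure)
Brown → ×10 multiplier
Gold → ±5% tolerance
42 × 10 = 420 Ω
Largest = 420 × (1 + 5/100) = 441 Ω.

441 Ω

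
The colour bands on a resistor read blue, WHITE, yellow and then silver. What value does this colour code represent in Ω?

690000 Ω

Blue → 6 (first significant figure)
White → 9 (second significant figure)
Yellow → ×10^4 multiplier
69 × 10000 = 690000 Ω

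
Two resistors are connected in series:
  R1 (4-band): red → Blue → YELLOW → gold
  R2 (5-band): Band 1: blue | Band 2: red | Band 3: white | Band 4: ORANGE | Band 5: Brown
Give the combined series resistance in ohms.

889000 Ω

R1: red, blue → 26; yellow ×10^4 → 260000 Ω.
R2: blue, red, white → 629; orange ×10^3 → 629000 Ω.
Series: 260000 + 629000 = 889000 Ω.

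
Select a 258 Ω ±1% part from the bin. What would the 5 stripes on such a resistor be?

red, green, grey, black, brown

258 Ω = 258 × 10^0.
2 → red
5 → green
8 → grey
Multiplier 10^0 → black.
±1% tolerance → brown.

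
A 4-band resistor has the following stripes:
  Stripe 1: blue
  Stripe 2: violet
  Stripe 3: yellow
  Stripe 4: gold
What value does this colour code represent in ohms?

Blue → 6 (first significant figure)
Violet → 7 (second significant figure)
Yellow → ×10^4 multiplier
67 × 10000 = 670000 Ω

670000 Ω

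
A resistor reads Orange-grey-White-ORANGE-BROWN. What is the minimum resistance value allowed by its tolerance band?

385110 Ω

Orange → 3 (first significant figure)
Grey → 8 (second significant figure)
White → 9 (third significant figure)
Orange → ×10^3 multiplier
Brown → ±1% tolerance
389 × 1000 = 389000 Ω
Minimum = 389000 × (1 − 1/100) = 385110 Ω.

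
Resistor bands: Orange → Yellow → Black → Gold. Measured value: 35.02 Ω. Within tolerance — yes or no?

Orange → 3 (first significant figure)
Yellow → 4 (second significant figure)
Black → ×1 multiplier
Gold → ±5% tolerance
34 × 1 = 34 Ω
Allowed range: 32.3 Ω to 35.7 Ω.
35.02 Ω lies inside that range.

yes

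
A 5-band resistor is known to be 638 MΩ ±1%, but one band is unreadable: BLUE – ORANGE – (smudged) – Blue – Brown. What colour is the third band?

grey

638000000 Ω = 638 × 10^6.
The third band gives digit 8 of the significand, and 8 is grey.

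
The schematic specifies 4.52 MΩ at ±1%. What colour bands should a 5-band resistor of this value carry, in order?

yellow, green, red, yellow, brown

4520000 Ω = 452 × 10^4.
4 → yellow
5 → green
2 → red
Multiplier 10^4 → yellow.
±1% tolerance → brown.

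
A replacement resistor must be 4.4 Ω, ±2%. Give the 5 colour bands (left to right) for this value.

yellow, yellow, black, silver, red

4.4 Ω = 440 × 10^-2.
4 → yellow
4 → yellow
0 → black
Multiplier 10^-2 → silver.
±2% tolerance → red.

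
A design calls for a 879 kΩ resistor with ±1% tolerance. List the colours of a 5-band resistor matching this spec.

879000 Ω = 879 × 10^3.
8 → grey
7 → violet
9 → white
Multiplier 10^3 → orange.
±1% tolerance → brown.

grey, violet, white, orange, brown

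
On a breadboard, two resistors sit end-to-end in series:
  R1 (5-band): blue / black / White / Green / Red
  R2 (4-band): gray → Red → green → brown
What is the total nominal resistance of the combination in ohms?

R1: blue, black, white → 609; green ×10^5 → 60900000 Ω.
R2: grey, red → 82; green ×10^5 → 8200000 Ω.
Series: 60900000 + 8200000 = 69100000 Ω.

69100000 Ω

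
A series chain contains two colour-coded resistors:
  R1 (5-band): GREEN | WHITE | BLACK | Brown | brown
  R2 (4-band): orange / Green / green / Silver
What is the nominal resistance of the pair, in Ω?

3505900 Ω

R1: green, white, black → 590; brown ×10 → 5900 Ω.
R2: orange, green → 35; green ×10^5 → 3500000 Ω.
Series: 5900 + 3500000 = 3505900 Ω.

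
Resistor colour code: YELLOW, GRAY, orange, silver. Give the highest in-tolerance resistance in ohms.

52800 Ω

Yellow → 4 (first significant figure)
Grey → 8 (second significant figure)
Orange → ×10^3 multiplier
Silver → ±10% tolerance
48 × 1000 = 48000 Ω
Highest = 48000 × (1 + 10/100) = 52800 Ω.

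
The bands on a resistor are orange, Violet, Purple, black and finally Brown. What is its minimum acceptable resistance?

Orange → 3 (first significant figure)
Violet → 7 (second significant figure)
Violet → 7 (third significant figure)
Black → ×1 multiplier
Brown → ±1% tolerance
377 × 1 = 377 Ω
Minimum = 377 × (1 − 1/100) = 373.23 Ω.

373.23 Ω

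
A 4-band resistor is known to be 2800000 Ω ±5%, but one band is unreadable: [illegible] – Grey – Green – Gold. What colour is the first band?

red

2800000 Ω = 28 × 10^5.
The first band gives digit 2 of the significand, and 2 is red.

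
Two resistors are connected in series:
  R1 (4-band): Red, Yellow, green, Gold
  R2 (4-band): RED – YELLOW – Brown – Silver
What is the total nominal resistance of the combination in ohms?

2400240 Ω

R1: red, yellow → 24; green ×10^5 → 2400000 Ω.
R2: red, yellow → 24; brown ×10 → 240 Ω.
Series: 2400000 + 240 = 2400240 Ω.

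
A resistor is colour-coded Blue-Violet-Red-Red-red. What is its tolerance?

The last band, red, is the tolerance band.
Red corresponds to ±2%.

±2%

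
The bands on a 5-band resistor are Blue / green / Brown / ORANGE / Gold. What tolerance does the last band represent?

±5%

The last band, gold, is the tolerance band.
Gold corresponds to ±5%.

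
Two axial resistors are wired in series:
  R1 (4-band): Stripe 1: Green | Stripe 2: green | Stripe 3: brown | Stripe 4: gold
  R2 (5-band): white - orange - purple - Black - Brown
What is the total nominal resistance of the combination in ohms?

1487 Ω

R1: green, green → 55; brown ×10 → 550 Ω.
R2: white, orange, violet → 937; black ×1 → 937 Ω.
Series: 550 + 937 = 1487 Ω.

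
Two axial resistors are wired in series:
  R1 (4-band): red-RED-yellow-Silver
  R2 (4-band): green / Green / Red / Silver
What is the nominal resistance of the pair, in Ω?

R1: red, red → 22; yellow ×10^4 → 220000 Ω.
R2: green, green → 55; red ×10^2 → 5500 Ω.
Series: 220000 + 5500 = 225500 Ω.

225500 Ω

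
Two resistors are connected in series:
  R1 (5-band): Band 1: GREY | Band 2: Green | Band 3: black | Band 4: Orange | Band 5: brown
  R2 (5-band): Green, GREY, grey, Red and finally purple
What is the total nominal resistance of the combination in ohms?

R1: grey, green, black → 850; orange ×10^3 → 850000 Ω.
R2: green, grey, grey → 588; red ×10^2 → 58800 Ω.
Series: 850000 + 58800 = 908800 Ω.

908800 Ω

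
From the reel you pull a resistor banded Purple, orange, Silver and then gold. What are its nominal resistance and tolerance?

0.73 Ω ±5%

Violet → 7 (first significant figure)
Orange → 3 (second significant figure)
Silver → ×0.01 multiplier
Gold → ±5% tolerance
73 × 0.01 = 0.73 Ω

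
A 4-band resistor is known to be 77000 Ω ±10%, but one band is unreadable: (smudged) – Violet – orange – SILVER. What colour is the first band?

77000 Ω = 77 × 10^3.
The first band gives digit 7 of the significand, and 7 is violet.

violet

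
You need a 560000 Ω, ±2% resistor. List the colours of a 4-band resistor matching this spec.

green, blue, yellow, red

560000 Ω = 56 × 10^4.
5 → green
6 → blue
Multiplier 10^4 → yellow.
±2% tolerance → red.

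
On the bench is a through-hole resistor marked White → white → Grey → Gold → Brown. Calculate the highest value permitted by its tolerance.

100.798 Ω

White → 9 (first significant figure)
White → 9 (second significant figure)
Grey → 8 (third significant figure)
Gold → ×0.1 multiplier
Brown → ±1% tolerance
998 × 0.1 = 99.8 Ω
Highest = 99.8 × (1 + 1/100) = 100.798 Ω.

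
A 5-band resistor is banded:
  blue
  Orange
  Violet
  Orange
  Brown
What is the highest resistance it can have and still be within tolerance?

643370 Ω

Blue → 6 (first significant figure)
Orange → 3 (second significant figure)
Violet → 7 (third significant figure)
Orange → ×10^3 multiplier
Brown → ±1% tolerance
637 × 1000 = 637000 Ω
Highest = 637000 × (1 + 1/100) = 643370 Ω.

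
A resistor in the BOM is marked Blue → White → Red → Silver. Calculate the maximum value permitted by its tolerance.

7590 Ω

Blue → 6 (first significant figure)
White → 9 (second significant figure)
Red → ×10^2 multiplier
Silver → ±10% tolerance
69 × 100 = 6900 Ω
Maximum = 6900 × (1 + 10/100) = 7590 Ω.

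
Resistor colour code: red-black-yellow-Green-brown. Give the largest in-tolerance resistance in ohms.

Red → 2 (first significant figure)
Black → 0 (second significant figure)
Yellow → 4 (third significant figure)
Green → ×10^5 multiplier
Brown → ±1% tolerance
204 × 100000 = 20400000 Ω
Largest = 20400000 × (1 + 1/100) = 20604000 Ω.

20604000 Ω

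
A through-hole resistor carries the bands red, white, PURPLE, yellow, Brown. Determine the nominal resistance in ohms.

2970000 Ω

Red → 2 (first significant figure)
White → 9 (second significant figure)
Violet → 7 (third significant figure)
Yellow → ×10^4 multiplier
297 × 10000 = 2970000 Ω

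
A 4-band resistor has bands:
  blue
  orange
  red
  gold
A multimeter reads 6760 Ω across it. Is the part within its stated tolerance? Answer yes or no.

no

Blue → 6 (first significant figure)
Orange → 3 (second significant figure)
Red → ×10^2 multiplier
Gold → ±5% tolerance
63 × 100 = 6300 Ω
Allowed range: 5985 Ω to 6615 Ω.
6760 Ω lies outside that range.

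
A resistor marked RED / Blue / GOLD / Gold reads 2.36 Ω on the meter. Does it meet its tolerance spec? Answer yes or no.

no

Red → 2 (first significant figure)
Blue → 6 (second significant figure)
Gold → ×0.1 multiplier
Gold → ±5% tolerance
26 × 0.1 = 2.6 Ω
Allowed range: 2.47 Ω to 2.73 Ω.
2.36 Ω lies outside that range.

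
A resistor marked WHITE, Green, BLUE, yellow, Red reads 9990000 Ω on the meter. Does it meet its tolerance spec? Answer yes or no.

White → 9 (first significant figure)
Green → 5 (second significant figure)
Blue → 6 (third significant figure)
Yellow → ×10^4 multiplier
Red → ±2% tolerance
956 × 10000 = 9560000 Ω
Allowed range: 9368800 Ω to 9751200 Ω.
9990000 Ω lies outside that range.

no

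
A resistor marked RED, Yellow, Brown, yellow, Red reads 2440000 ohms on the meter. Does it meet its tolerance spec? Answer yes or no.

yes

Red → 2 (first significant figure)
Yellow → 4 (second significant figure)
Brown → 1 (third significant figure)
Yellow → ×10^4 multiplier
Red → ±2% tolerance
241 × 10000 = 2410000 Ω
Allowed range: 2361800 Ω to 2458200 Ω.
2440000 ohms lies inside that range.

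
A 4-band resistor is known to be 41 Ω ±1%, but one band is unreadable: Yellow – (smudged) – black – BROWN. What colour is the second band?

brown

41 Ω = 41 × 10^0.
The second band gives digit 1 of the significand, and 1 is brown.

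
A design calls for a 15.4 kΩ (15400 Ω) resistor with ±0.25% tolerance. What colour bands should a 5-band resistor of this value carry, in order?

15400 Ω = 154 × 10^2.
1 → brown
5 → green
4 → yellow
Multiplier 10^2 → red.
±0.25% tolerance → blue.

brown, green, yellow, red, blue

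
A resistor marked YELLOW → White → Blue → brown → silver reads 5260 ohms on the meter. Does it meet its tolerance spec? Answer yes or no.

Yellow → 4 (first significant figure)
White → 9 (second significant figure)
Blue → 6 (third significant figure)
Brown → ×10 multiplier
Silver → ±10% tolerance
496 × 10 = 4960 Ω
Allowed range: 4464 Ω to 5456 Ω.
5260 ohms lies inside that range.

yes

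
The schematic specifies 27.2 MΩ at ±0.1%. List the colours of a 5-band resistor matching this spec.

red, violet, red, green, violet

27200000 Ω = 272 × 10^5.
2 → red
7 → violet
2 → red
Multiplier 10^5 → green.
±0.1% tolerance → violet.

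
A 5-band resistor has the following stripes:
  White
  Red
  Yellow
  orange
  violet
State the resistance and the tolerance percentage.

924000 Ω ±0.1%

White → 9 (first significant figure)
Red → 2 (second significant figure)
Yellow → 4 (third significant figure)
Orange → ×10^3 multiplier
Violet → ±0.1% tolerance
924 × 1000 = 924000 Ω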